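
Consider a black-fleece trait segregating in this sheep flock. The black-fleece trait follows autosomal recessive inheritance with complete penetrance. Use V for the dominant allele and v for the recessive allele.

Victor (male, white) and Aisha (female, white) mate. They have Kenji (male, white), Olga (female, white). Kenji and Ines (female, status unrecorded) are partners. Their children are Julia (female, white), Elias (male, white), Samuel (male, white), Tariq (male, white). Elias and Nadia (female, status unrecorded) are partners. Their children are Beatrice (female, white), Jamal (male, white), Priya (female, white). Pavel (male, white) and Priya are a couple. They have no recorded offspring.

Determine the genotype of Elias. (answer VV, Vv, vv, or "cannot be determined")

cannot be determined

Elias's phenotype allows VV or Vv, and no parent or child forces a single allele at both positions; consistent genotype assignments exist with Elias as VV or Vv.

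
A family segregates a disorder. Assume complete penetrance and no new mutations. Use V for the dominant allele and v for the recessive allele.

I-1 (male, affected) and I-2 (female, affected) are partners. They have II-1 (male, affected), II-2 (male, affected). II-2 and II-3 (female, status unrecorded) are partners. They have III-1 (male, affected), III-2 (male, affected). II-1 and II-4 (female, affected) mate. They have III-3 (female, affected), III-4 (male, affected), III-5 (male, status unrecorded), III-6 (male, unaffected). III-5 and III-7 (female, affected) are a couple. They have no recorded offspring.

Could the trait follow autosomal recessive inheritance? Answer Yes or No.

No

Under autosomal recessive, III-6 (unaffected, male) cannot arise from II-1 (affected) × II-4 (affected).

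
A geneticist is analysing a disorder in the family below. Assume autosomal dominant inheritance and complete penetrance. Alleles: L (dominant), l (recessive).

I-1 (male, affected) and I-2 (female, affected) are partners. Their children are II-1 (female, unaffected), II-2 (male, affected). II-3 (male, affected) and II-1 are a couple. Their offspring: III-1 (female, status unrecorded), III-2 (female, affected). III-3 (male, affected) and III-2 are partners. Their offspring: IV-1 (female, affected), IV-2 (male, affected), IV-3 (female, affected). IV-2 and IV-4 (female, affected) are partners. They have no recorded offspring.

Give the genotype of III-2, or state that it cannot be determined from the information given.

From phenotype alone, III-2 is LL or Ll.
III-2 is affected so carries L and received l from II-1 (ll), so III-2 is Ll.

Ll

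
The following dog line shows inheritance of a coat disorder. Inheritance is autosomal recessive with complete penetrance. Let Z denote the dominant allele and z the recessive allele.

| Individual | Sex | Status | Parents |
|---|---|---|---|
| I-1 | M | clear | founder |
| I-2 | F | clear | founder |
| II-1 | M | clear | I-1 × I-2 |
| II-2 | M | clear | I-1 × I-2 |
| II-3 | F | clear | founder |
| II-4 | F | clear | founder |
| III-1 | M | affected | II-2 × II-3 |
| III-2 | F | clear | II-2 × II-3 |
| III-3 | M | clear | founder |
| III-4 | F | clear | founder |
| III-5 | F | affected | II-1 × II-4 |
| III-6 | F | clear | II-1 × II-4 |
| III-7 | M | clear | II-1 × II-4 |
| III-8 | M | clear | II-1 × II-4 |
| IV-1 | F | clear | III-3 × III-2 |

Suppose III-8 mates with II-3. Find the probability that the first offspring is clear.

II-1 is clear so carries Z and passed z to III-5 (zz), so II-1 is Zz.
II-4 is clear so carries Z and passed z to III-5 (zz), so II-4 is Zz.
III-8 is a clear offspring of II-1 (Zz) × II-4 (Zz), whose cross gives 1/4 ZZ : 1/2 Zz : 1/4 zz; conditioning on being clear, III-8 is ZZ with probability 1/3, Zz with probability 2/3.
II-3 is clear so carries Z and passed z to III-1 (zz), so II-3 is Zz.
Summing over parental genotype combinations, P(offspring is clear) = 1/3·1 + 2/3·3/4 = 5/6.

5/6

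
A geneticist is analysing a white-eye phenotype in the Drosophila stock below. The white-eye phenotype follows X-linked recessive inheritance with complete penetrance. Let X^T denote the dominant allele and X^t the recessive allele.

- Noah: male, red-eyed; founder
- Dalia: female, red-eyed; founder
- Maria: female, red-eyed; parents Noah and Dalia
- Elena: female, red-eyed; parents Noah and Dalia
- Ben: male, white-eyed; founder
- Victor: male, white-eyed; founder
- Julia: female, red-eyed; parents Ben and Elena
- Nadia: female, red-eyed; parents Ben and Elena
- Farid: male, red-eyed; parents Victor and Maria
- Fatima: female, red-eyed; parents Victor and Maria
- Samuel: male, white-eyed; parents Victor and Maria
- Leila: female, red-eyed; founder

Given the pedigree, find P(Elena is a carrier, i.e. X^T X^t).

Noah is red-eyed, so Noah is X^T Y.
Dalia is red-eyed so carries T and passed t to Maria (X^T X^t, whose T came from Noah), so Dalia is X^T X^t.
Their cross gives offspring ratios 1/2 X^T X^T : 1/2 X^T X^t. Conditioning on Elena being red-eyed, P(X^T X^t) = 1/2 / 1 = 1/2 before taking Elena's own offspring into account.
Ben is white-eyed, so Ben is X^t Y.
Now use Elena's offspring. Probability of each recorded status — red-eyed daughter Julia: 1/2 if Elena is X^T X^t, 1 if X^T X^T; red-eyed daughter Nadia: 1/2 if Elena is X^T X^t, 1 if X^T X^T.
Bayes: P(X^T X^t) = 1/2·1/4 / (1/2·1/4 + 1/2·1) = 1/5.

1/5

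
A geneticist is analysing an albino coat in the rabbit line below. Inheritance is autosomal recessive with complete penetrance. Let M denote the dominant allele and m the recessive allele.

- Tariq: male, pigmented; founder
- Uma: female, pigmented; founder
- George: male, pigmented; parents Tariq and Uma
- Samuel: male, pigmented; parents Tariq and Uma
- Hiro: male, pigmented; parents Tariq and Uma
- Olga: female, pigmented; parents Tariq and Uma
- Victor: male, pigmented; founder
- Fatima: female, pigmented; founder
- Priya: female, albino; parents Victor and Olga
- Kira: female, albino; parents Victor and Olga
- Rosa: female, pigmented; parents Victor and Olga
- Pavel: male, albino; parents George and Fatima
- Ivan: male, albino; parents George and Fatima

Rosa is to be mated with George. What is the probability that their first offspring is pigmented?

5/6

Victor is pigmented so carries M and passed m to Priya (mm), so Victor is Mm.
Olga is pigmented so carries M and passed m to Priya (mm), so Olga is Mm.
Rosa is a pigmented offspring of Victor (Mm) × Olga (Mm), whose cross gives 1/4 MM : 1/2 Mm : 1/4 mm; conditioning on being pigmented, Rosa is MM with probability 1/3, Mm with probability 2/3.
George is pigmented so carries M and passed m to Pavel (mm), so George is Mm.
Summing over parental genotype combinations, P(offspring is pigmented) = 1/3·1 + 2/3·3/4 = 5/6.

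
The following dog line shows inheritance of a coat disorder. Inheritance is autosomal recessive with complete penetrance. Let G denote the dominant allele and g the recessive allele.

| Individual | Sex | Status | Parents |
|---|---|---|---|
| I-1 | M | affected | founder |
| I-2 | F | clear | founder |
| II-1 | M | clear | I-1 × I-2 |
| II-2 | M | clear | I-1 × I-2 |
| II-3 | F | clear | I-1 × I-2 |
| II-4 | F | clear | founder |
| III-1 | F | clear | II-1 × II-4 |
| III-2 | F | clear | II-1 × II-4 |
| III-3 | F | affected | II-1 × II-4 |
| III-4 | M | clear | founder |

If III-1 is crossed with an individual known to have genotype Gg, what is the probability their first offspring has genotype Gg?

II-1 is clear so carries G and received g from I-1 (gg), so II-1 is Gg.
II-4 is clear so carries G and passed g to III-3 (gg), so II-4 is Gg.
III-1 is a clear offspring of II-1 (Gg) × II-4 (Gg), whose cross gives 1/4 GG : 1/2 Gg : 1/4 gg; conditioning on being clear, III-1 is GG with probability 1/3, Gg with probability 2/3.
Summing over parental genotype combinations, P(offspring has genotype Gg) = 1/3·1/2 + 2/3·1/2 = 1/2.

1/2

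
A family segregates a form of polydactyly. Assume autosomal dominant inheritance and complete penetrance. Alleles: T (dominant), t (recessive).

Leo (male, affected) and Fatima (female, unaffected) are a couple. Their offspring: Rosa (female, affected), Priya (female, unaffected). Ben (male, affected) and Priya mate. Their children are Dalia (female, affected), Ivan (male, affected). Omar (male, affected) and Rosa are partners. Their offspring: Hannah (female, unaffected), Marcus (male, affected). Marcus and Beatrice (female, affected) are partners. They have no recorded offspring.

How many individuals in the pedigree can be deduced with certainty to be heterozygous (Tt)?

5

Obligate heterozygotes: Leo is affected so carries T and passed t to Priya (tt), so Leo is Tt; Rosa is affected so carries T and received t from Fatima (tt), so Rosa is Tt; Omar is affected so carries T and passed t to Hannah (tt), so Omar is Tt; Dalia is affected so carries T and received t from Priya (tt), so Dalia is Tt; Ivan is affected so carries T and received t from Priya (tt), so Ivan is Tt.
Every other individual is either homozygous by phenotype or has at least one consistent homozygous assignment, so the count is 5.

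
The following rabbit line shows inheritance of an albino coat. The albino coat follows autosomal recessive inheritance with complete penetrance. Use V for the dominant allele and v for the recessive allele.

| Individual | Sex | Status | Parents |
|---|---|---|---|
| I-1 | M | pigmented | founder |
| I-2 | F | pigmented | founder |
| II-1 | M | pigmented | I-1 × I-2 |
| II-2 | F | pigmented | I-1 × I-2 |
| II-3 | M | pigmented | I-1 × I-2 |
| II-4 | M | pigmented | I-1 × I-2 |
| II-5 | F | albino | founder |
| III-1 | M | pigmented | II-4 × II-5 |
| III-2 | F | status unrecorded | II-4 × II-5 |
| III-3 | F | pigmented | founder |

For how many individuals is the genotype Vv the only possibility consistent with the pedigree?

1

Obligate heterozygotes: III-1 is pigmented so carries V and received v from II-5 (vv), so III-1 is Vv.
Every other individual is either homozygous by phenotype or has at least one consistent homozygous assignment, so the count is 1.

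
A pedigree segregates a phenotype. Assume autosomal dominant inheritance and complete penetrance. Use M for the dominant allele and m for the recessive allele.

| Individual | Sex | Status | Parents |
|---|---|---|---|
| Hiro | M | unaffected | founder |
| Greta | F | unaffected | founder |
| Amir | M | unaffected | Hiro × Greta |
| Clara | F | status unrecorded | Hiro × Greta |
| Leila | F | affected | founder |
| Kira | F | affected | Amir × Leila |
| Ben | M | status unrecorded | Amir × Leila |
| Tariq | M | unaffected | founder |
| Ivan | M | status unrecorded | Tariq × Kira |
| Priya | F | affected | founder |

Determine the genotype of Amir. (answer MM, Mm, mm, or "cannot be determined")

mm

Amir is unaffected, so Amir is mm.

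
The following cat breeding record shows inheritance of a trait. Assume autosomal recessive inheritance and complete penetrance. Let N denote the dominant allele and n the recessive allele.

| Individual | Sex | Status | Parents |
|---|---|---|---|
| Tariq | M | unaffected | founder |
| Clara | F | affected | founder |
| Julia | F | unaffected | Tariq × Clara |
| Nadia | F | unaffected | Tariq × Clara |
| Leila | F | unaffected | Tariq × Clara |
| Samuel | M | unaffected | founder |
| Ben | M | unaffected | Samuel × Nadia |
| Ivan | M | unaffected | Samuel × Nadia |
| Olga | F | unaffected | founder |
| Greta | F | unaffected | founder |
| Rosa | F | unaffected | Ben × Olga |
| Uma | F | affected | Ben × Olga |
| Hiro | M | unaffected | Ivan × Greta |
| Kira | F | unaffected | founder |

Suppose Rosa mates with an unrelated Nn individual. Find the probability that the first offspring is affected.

1/6

Ben is unaffected so carries N and passed n to Uma (nn), so Ben is Nn.
Olga is unaffected so carries N and passed n to Uma (nn), so Olga is Nn.
Rosa is an unaffected offspring of Ben (Nn) × Olga (Nn), whose cross gives 1/4 NN : 1/2 Nn : 1/4 nn; conditioning on being unaffected, Rosa is NN with probability 1/3, Nn with probability 2/3.
Summing over parental genotype combinations, P(offspring is affected) = 2/3·1/4 = 1/6.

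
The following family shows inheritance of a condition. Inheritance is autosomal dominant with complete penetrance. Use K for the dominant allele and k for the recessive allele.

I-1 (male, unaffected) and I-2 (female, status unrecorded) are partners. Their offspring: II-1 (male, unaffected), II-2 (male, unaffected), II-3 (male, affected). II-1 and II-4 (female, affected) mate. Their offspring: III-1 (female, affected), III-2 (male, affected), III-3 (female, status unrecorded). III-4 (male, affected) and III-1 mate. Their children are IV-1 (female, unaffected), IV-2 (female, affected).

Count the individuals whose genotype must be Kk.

Obligate heterozygotes: I-2 passed K to II-3 (Kk, whose k came from I-1) and passed k to II-1 (kk), so I-2 is Kk; II-3 is affected so carries K and received k from I-1 (kk), so II-3 is Kk; III-1 is affected so carries K and received k from II-1 (kk), so III-1 is Kk; III-2 is affected so carries K and received k from II-1 (kk), so III-2 is Kk; III-4 is affected so carries K and passed k to IV-1 (kk), so III-4 is Kk.
Every other individual is either homozygous by phenotype or has at least one consistent homozygous assignment, so the count is 5.

5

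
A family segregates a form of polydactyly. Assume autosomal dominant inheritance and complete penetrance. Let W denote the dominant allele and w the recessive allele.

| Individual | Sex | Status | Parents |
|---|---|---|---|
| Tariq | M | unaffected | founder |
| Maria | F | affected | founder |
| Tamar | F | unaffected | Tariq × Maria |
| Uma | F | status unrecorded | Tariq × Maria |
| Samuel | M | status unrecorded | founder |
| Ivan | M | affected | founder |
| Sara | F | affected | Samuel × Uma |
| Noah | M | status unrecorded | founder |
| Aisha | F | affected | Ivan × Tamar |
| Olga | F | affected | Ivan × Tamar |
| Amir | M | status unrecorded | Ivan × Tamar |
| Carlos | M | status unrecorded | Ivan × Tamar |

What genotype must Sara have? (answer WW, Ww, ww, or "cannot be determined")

cannot be determined

Sara's phenotype allows WW or Ww, and no parent or child forces a single allele at both positions; consistent genotype assignments exist with Sara as WW or Ww.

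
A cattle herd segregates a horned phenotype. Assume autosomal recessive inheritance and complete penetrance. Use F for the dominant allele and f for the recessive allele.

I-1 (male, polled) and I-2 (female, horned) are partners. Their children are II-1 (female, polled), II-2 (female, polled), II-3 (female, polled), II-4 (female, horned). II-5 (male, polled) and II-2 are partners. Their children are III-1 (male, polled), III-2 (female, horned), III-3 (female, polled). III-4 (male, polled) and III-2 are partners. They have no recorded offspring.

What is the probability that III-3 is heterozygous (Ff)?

II-5 is polled so carries F and passed f to III-2 (ff), so II-5 is Ff.
II-2 is polled so carries F and received f from I-2 (ff), so II-2 is Ff.
Their cross gives offspring ratios 1/4 FF : 1/2 Ff : 1/4 ff. Conditioning on III-3 being polled, P(Ff) = 1/2 / 3/4 = 2/3.

2/3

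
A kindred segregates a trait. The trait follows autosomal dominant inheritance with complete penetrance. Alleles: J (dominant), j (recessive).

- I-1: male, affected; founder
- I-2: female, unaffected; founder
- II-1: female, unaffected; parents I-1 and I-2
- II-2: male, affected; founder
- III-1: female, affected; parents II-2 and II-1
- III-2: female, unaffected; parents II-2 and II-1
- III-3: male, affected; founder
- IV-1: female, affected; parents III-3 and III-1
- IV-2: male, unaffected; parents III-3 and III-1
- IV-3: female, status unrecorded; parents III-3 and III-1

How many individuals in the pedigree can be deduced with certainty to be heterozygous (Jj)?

4

Obligate heterozygotes: I-1 is affected so carries J and passed j to II-1 (jj), so I-1 is Jj; II-2 is affected so carries J and passed j to III-2 (jj), so II-2 is Jj; III-1 is affected so carries J and received j from II-1 (jj), so III-1 is Jj; III-3 is affected so carries J and passed j to IV-2 (jj), so III-3 is Jj.
Every other individual is either homozygous by phenotype or has at least one consistent homozygous assignment, so the count is 4.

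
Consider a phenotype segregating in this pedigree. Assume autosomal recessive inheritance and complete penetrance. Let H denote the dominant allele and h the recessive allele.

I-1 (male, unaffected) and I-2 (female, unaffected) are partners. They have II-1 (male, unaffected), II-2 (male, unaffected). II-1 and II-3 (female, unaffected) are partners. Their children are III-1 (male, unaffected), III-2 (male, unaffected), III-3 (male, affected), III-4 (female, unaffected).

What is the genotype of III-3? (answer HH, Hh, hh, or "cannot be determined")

III-3 is affected, so III-3 is hh.

hh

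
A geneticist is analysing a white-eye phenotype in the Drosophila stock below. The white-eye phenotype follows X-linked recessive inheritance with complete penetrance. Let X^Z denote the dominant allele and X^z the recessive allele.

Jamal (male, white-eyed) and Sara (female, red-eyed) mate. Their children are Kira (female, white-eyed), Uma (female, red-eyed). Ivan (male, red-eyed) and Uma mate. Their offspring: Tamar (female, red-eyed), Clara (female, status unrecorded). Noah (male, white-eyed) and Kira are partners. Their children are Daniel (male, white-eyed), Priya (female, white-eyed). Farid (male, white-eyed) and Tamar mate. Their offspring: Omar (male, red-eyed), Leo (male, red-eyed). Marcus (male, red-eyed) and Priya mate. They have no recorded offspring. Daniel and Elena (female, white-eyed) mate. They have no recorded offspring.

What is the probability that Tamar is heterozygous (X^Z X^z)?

Ivan is red-eyed, so Ivan is X^Z Y.
Uma is red-eyed so carries Z and received z from Jamal (X^z Y), so Uma is X^Z X^z.
Their cross gives offspring ratios 1/2 X^Z X^Z : 1/2 X^Z X^z. Conditioning on Tamar being red-eyed, P(X^Z X^z) = 1/2 / 1 = 1/2 before taking Tamar's own offspring into account.
Farid is white-eyed, so Farid is X^z Y.
Now use Tamar's offspring. Probability of each recorded status — red-eyed son Omar: 1/2 if Tamar is X^Z X^z, 1 if X^Z X^Z; red-eyed son Leo: 1/2 if Tamar is X^Z X^z, 1 if X^Z X^Z.
Bayes: P(X^Z X^z) = 1/2·1/4 / (1/2·1/4 + 1/2·1) = 1/5.

1/5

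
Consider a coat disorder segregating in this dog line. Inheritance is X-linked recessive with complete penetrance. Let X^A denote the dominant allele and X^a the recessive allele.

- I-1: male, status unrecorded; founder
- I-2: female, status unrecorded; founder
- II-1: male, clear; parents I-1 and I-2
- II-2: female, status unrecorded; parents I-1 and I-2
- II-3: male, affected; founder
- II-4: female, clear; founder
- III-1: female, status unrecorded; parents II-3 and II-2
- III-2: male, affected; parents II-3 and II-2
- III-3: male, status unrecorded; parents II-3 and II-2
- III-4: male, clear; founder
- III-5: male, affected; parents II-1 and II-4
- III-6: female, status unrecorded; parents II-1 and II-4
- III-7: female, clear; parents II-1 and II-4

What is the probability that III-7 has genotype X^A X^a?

1/2

II-1 is clear, so II-1 is X^A Y.
II-4 is clear so carries A and passed a to III-5 (X^a Y), so II-4 is X^A X^a.
Their cross gives offspring ratios 1/2 X^A X^A : 1/2 X^A X^a. Conditioning on III-7 being clear, P(X^A X^a) = 1/2 / 1 = 1/2.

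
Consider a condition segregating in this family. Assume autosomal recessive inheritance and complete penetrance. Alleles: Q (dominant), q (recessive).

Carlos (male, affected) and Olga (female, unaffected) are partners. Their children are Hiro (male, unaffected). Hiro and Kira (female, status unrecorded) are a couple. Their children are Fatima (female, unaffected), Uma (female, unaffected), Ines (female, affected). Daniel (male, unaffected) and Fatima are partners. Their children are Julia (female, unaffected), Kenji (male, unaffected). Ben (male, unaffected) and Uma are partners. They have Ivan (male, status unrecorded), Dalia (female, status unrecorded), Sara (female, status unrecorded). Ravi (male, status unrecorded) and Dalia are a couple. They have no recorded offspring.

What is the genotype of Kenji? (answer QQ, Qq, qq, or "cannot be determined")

Kenji's phenotype allows QQ or Qq, and no parent or child forces a single allele at both positions; consistent genotype assignments exist with Kenji as QQ or Qq.

cannot be determined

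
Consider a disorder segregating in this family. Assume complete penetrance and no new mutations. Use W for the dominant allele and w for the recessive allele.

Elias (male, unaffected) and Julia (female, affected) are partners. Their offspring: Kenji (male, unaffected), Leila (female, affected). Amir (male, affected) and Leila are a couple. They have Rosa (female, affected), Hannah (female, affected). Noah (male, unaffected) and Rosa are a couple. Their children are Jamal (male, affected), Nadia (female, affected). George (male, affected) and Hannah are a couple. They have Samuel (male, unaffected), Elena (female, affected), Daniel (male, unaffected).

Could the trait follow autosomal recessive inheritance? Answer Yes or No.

Under autosomal recessive, Samuel (unaffected, male) cannot arise from George (affected) × Hannah (affected).

No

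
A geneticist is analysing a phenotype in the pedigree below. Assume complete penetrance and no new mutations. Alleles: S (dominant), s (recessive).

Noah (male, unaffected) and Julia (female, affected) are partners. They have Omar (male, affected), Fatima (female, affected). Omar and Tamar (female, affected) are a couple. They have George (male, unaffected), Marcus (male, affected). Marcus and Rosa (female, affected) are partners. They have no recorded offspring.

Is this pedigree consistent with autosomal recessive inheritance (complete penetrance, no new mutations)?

Under autosomal recessive, George (unaffected, male) cannot arise from Omar (affected) × Tamar (affected).

No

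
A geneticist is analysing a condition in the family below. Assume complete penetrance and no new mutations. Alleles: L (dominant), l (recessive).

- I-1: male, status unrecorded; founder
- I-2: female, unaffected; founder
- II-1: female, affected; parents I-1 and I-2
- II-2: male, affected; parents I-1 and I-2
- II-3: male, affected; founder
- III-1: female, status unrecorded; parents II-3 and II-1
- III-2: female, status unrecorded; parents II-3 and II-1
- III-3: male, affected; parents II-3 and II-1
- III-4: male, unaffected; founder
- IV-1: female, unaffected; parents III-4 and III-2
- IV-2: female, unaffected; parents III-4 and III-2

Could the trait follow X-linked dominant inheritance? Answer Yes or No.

Under X-linked dominant, II-2 (affected, male) cannot arise from I-1 (unrecorded) × I-2 (unaffected).

No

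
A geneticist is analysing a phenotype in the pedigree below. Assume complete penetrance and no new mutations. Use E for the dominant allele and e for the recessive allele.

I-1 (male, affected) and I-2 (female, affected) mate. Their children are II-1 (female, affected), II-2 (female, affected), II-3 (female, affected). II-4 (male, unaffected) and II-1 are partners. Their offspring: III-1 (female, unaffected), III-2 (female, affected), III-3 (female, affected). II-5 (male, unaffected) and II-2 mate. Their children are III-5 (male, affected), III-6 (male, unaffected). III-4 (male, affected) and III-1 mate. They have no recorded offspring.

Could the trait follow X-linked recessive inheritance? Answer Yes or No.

Under X-linked recessive, III-2 (affected, female) cannot arise from II-4 (unaffected) × II-1 (affected).

No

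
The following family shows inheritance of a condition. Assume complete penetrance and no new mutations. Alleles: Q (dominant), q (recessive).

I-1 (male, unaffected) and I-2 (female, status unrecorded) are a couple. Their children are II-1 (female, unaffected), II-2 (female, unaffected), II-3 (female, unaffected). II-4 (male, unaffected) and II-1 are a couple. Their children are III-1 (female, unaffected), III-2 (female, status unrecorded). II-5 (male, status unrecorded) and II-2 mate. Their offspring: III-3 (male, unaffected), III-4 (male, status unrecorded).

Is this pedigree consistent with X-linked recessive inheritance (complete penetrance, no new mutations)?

Yes

A consistent assignment under X-linked recessive exists: I-1 X^Q Y, I-2 X^Q X^Q, II-1 X^Q X^Q, II-2 X^Q X^Q, II-3 X^Q X^Q, II-4 X^Q Y, II-5 X^Q Y, III-1 X^Q X^Q, III-2 X^Q X^Q, III-3 X^Q Y, III-4 X^Q Y.
In this assignment every recorded phenotype matches its genotype and every non-founder's genotype is obtainable from its parents' genotypes, so the pedigree is consistent.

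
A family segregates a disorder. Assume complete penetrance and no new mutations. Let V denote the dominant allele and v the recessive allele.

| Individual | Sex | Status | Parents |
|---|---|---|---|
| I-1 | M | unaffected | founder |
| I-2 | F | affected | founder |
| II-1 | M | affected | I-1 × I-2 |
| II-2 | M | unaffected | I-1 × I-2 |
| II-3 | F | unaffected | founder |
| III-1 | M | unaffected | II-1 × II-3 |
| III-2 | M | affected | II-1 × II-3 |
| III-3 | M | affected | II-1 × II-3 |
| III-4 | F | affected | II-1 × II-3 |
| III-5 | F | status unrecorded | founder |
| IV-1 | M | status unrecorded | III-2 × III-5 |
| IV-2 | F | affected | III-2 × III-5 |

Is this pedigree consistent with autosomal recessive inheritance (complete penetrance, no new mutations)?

Yes

A consistent assignment under autosomal recessive exists: I-1 Vv, I-2 vv, II-1 vv, II-2 Vv, II-3 Vv, III-1 Vv, III-2 vv, III-3 vv, III-4 vv, III-5 Vv, IV-1 Vv, IV-2 vv.
In this assignment every recorded phenotype matches its genotype and every non-founder's genotype is obtainable from its parents' genotypes, so the pedigree is consistent.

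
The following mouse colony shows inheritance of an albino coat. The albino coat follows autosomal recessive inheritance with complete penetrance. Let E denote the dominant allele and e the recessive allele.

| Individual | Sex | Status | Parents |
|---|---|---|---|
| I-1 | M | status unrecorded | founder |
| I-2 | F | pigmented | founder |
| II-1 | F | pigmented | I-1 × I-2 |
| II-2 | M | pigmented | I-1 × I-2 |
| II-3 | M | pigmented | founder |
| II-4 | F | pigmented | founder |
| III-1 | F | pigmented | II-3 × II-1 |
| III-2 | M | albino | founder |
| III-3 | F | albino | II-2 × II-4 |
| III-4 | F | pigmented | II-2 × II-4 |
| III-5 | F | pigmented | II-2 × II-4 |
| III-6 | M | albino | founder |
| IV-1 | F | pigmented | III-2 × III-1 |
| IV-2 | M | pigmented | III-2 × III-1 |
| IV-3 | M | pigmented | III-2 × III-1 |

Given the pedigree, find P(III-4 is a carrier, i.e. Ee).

2/3

II-2 is pigmented so carries E and passed e to III-3 (ee), so II-2 is Ee.
II-4 is pigmented so carries E and passed e to III-3 (ee), so II-4 is Ee.
Their cross gives offspring ratios 1/4 EE : 1/2 Ee : 1/4 ee. Conditioning on III-4 being pigmented, P(Ee) = 1/2 / 3/4 = 2/3.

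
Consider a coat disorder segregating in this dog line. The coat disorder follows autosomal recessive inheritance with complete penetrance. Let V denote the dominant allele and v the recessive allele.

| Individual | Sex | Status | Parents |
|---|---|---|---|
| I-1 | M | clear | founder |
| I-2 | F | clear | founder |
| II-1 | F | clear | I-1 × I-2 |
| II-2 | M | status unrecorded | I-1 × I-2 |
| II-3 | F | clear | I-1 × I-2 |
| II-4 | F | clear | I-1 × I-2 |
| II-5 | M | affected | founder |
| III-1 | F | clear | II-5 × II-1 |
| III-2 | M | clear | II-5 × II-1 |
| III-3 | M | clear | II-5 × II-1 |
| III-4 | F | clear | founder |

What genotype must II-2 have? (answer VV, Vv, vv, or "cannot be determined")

cannot be determined

II-2's phenotype is unrecorded, and no parent or child forces a single allele at both positions; consistent genotype assignments exist with II-2 as VV or Vv or vv.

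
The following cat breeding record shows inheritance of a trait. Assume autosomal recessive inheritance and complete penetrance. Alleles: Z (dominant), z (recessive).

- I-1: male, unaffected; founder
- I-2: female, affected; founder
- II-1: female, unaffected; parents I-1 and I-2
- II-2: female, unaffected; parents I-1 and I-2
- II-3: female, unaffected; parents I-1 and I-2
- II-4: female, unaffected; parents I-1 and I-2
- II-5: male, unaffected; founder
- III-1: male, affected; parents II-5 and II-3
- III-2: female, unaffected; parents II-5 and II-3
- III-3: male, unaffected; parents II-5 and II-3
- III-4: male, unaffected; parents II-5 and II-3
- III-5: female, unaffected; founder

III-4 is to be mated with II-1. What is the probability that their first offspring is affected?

II-5 is unaffected so carries Z and passed z to III-1 (zz), so II-5 is Zz.
II-3 is unaffected so carries Z and received z from I-2 (zz), so II-3 is Zz.
III-4 is an unaffected offspring of II-5 (Zz) × II-3 (Zz), whose cross gives 1/4 ZZ : 1/2 Zz : 1/4 zz; conditioning on being unaffected, III-4 is ZZ with probability 1/3, Zz with probability 2/3.
II-1 is unaffected so carries Z and received z from I-2 (zz), so II-1 is Zz.
Summing over parental genotype combinations, P(offspring is affected) = 2/3·1/4 = 1/6.

1/6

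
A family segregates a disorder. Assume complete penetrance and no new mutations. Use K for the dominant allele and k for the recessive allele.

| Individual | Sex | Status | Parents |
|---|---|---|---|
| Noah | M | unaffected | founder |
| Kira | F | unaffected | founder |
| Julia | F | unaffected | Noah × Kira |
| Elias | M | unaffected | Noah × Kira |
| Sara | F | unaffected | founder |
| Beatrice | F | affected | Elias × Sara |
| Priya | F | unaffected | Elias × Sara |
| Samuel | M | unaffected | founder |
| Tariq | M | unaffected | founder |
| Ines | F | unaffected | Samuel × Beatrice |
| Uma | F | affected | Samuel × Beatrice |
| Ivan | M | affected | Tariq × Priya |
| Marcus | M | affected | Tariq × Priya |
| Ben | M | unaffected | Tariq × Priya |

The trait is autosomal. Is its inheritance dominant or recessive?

recessive

Elias and Sara are both unaffected yet have an affected child Beatrice. Under dominance, an affected child requires at least one affected parent, so the trait cannot be dominant.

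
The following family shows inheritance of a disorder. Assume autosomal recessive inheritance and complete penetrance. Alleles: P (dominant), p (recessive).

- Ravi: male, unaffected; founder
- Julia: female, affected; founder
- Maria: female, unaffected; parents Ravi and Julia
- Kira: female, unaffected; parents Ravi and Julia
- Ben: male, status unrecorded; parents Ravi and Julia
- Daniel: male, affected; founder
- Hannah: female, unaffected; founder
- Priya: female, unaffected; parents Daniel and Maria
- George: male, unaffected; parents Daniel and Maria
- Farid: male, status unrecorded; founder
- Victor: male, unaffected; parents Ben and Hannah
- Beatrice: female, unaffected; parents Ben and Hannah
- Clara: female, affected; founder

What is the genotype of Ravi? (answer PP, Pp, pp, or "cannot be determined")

Ravi's phenotype allows PP or Pp, and no parent or child forces a single allele at both positions; consistent genotype assignments exist with Ravi as PP or Pp.

cannot be determined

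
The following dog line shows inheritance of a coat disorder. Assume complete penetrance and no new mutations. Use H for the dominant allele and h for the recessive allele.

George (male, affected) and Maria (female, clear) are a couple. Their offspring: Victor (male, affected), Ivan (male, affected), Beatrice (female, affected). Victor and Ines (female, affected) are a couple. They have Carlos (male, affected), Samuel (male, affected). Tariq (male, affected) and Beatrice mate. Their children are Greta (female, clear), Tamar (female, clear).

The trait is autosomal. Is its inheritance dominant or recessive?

dominant

Tariq and Beatrice are both affected yet have a clear child Greta. Under a recessive model two affected parents are homozygous and every child would be affected, so the trait cannot be recessive.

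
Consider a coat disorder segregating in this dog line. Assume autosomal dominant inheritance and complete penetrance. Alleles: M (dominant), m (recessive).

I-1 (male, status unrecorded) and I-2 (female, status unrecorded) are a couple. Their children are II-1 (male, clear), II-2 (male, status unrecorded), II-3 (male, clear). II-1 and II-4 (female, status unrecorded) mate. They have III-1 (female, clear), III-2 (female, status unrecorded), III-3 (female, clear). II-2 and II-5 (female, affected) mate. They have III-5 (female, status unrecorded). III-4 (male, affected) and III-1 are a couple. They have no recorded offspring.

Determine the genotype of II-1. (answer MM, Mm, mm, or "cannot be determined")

mm

II-1 is clear, so II-1 is mm.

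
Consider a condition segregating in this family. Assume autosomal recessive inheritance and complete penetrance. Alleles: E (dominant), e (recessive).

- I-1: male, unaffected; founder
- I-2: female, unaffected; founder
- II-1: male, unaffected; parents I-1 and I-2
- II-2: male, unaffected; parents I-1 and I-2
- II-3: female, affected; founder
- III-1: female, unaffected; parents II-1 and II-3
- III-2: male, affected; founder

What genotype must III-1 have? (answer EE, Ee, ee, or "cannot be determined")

From phenotype alone, III-1 is EE or Ee.
III-1 is unaffected so carries E and received e from II-3 (ee), so III-1 is Ee.

Ee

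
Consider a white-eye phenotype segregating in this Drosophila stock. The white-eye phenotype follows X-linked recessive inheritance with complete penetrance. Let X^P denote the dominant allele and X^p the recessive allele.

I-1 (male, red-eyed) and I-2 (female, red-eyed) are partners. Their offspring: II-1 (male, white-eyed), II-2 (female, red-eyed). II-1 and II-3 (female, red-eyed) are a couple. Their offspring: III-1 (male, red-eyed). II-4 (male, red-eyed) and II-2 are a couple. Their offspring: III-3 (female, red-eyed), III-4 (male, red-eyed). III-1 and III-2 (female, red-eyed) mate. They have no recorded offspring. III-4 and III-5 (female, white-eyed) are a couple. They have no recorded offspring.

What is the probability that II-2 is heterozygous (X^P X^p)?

1/3

I-1 is red-eyed, so I-1 is X^P Y.
I-2 is red-eyed so carries P and passed p to II-1 (X^p Y), so I-2 is X^P X^p.
Their cross gives offspring ratios 1/2 X^P X^P : 1/2 X^P X^p. Conditioning on II-2 being red-eyed, P(X^P X^p) = 1/2 / 1 = 1/2 before taking II-2's own offspring into account.
II-4 is red-eyed, so II-4 is X^P Y.
Now use II-2's offspring. Probability of each recorded status — red-eyed son III-4: 1/2 if II-2 is X^P X^p, 1 if X^P X^P. (III-3: equally likely either way, so uninformative.)
Bayes: P(X^P X^p) = 1/2·1/2 / (1/2·1/2 + 1/2·1) = 1/3.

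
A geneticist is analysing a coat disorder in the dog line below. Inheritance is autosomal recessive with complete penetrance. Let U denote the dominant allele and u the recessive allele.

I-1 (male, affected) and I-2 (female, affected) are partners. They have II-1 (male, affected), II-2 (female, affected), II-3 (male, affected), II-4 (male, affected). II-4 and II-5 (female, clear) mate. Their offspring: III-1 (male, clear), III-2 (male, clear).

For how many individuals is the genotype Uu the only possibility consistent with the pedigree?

Obligate heterozygotes: III-1 is clear so carries U and received u from II-4 (uu), so III-1 is Uu; III-2 is clear so carries U and received u from II-4 (uu), so III-2 is Uu.
Every other individual is either homozygous by phenotype or has at least one consistent homozygous assignment, so the count is 2.

2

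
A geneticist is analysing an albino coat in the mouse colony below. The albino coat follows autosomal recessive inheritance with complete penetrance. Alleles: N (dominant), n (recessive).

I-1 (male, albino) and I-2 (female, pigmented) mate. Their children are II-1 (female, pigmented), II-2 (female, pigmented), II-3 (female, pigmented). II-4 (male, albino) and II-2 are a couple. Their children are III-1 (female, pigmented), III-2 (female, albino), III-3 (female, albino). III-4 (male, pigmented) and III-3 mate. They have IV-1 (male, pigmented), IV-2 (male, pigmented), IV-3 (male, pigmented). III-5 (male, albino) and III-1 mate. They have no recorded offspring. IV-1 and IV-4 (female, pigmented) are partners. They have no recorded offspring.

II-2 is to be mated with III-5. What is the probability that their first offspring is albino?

1/2

II-2 is pigmented so carries N and received n from I-1 (nn), so II-2 is Nn.
III-5 is albino, so III-5 is nn.
The cross gives 1/2 Nn : 1/2 nn, so P(offspring is albino) = 1/2.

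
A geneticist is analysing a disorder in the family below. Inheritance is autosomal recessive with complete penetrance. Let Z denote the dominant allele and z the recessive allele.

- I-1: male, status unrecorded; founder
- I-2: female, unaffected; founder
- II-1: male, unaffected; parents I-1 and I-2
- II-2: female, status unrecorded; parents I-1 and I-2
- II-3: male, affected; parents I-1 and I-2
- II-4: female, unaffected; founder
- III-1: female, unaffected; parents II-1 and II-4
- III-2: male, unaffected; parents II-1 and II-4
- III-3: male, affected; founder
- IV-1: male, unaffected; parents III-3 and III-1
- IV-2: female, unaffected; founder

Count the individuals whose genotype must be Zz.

Obligate heterozygotes: I-2 is unaffected so carries Z and passed z to II-3 (zz), so I-2 is Zz; IV-1 is unaffected so carries Z and received z from III-3 (zz), so IV-1 is Zz.
Every other individual is either homozygous by phenotype or has at least one consistent homozygous assignment, so the count is 2.

2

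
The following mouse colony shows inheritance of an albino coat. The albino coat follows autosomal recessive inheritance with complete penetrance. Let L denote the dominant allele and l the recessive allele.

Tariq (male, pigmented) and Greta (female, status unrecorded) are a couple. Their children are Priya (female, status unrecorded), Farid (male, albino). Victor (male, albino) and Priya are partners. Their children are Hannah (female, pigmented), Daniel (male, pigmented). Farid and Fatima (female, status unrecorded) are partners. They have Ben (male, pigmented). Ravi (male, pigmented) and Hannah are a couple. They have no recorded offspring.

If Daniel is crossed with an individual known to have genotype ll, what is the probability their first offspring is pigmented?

Daniel is pigmented so carries L and received l from Victor (ll), so Daniel is Ll.
The cross gives 1/2 Ll : 1/2 ll, so P(offspring is pigmented) = 1/2.

1/2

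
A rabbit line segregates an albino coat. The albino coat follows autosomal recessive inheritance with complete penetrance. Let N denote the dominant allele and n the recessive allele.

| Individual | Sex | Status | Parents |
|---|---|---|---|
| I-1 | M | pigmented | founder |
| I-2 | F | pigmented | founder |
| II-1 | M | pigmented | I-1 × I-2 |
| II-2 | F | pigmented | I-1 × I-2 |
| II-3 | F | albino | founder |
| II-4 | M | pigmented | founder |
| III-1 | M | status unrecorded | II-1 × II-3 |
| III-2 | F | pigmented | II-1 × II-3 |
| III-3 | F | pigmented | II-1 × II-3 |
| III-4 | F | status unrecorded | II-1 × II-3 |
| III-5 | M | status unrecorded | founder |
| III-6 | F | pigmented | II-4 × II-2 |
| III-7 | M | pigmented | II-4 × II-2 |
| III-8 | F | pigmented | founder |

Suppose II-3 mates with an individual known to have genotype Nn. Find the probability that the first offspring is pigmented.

1/2

II-3 is albino, so II-3 is nn.
The cross gives 1/2 Nn : 1/2 nn, so P(offspring is pigmented) = 1/2.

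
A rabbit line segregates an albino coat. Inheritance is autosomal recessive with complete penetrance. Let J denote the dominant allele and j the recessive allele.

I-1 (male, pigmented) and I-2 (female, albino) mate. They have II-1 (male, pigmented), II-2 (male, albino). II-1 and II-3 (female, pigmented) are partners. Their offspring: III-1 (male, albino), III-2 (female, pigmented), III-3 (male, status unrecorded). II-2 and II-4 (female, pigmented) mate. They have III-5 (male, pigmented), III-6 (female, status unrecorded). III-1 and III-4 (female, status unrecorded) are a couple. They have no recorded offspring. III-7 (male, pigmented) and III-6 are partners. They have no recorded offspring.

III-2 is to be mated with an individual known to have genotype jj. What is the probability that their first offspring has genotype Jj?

II-1 is pigmented so carries J and received j from I-2 (jj), so II-1 is Jj.
II-3 is pigmented so carries J and passed j to III-1 (jj), so II-3 is Jj.
III-2 is a pigmented offspring of II-1 (Jj) × II-3 (Jj), whose cross gives 1/4 JJ : 1/2 Jj : 1/4 jj; conditioning on being pigmented, III-2 is JJ with probability 1/3, Jj with probability 2/3.
Summing over parental genotype combinations, P(offspring has genotype Jj) = 1/3·1 + 2/3·1/2 = 2/3.

2/3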